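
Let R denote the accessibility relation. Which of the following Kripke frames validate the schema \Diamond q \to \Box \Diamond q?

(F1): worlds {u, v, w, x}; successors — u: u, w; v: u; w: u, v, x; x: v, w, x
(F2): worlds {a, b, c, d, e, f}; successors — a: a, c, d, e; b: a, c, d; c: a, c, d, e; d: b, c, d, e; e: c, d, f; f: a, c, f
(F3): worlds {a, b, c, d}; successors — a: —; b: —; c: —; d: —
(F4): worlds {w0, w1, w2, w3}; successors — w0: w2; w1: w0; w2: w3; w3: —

(F3)

The schema corresponds to the Euclidean property: \forall x \forall y \forall z (Rxy \wedge Rxz \to Ryz).
(F1): fails — Ruw and Ruw but not Rww.
(F2): fails — Rae and Rae but not Ree.
(F3): holds.
(F4): fails — Rw0w2 and Rw0w2 but not Rw2w2.
Valid on: (F3).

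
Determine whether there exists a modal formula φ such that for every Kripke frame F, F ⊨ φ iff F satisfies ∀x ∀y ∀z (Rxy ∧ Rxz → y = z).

This is a Sahlqvist condition; the CD axiom ◇q → □q defines it.

Yes, by ◇q → □q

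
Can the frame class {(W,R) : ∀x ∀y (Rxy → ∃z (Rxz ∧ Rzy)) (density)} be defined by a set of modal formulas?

Definable; □□q → □q defines it

Yes: it is density, defined by the C4 schema □□q → □q.
Suppose □□q→□q is valid. Take Rxy and set V(q)={w : xR²w}. Then □□q at x, so □q at x, so q at y, i.e. ∃z(Rxz∧Rzy).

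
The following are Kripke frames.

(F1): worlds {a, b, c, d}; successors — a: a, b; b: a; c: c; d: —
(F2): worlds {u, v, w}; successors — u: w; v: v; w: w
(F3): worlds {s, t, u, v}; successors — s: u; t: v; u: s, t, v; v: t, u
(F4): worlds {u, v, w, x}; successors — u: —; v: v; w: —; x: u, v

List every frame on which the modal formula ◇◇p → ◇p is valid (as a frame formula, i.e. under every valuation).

(F2), (F4)

The schema corresponds to a generalized confluence (Geach) condition: ∀x ∀y (xR²y → ∃w (y = w ∧ xRw)).
(F1): fails — bR²b but no w with b=w and bRw.
(F2): satisfies the condition.
(F3): fails — sR²s but no w with s=w and sRw.
(F4): satisfies the condition.
Valid on: (F2), (F4).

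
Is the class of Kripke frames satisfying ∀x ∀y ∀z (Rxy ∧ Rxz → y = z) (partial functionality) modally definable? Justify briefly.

Yes, by ◇q → □q

The condition is partial functionality. A defining modal formula is ◇q → □q.
Suppose ◇q→□q is valid. Take Rxy, Rxz and set V(q)={y}. Then ◇q at x, so □q at x, so q at z, i.e. z=y.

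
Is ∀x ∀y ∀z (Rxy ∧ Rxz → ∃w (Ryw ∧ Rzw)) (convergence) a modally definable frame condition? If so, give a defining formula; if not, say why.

Yes: it is convergence, defined by the .2 schema ◇□q → □◇q.
Suppose ◇□q→□◇q is valid. Take Rxy, Rxz and set V(q)={w : Ryw}. Then □q at y so ◇□q at x, so □◇q at x, so ◇q at z, giving w with Rzw and Ryw.

Definable; ◇□q → □◇q defines it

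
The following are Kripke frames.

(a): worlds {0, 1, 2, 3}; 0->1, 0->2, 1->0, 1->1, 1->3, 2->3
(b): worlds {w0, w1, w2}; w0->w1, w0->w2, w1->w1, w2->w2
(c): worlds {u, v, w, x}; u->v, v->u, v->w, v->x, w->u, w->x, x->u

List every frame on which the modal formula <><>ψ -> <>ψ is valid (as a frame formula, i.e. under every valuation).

This is the axiom for transitivity; its first-order frame correspondent is forall x forall y forall z (Rxy & Ryz -> Rxz).
(a): fails — R10 and R02 but not R12.
(b): holds.
(c): fails — Ruv and Rvw but not Ruw.
Valid on: (b).

(b)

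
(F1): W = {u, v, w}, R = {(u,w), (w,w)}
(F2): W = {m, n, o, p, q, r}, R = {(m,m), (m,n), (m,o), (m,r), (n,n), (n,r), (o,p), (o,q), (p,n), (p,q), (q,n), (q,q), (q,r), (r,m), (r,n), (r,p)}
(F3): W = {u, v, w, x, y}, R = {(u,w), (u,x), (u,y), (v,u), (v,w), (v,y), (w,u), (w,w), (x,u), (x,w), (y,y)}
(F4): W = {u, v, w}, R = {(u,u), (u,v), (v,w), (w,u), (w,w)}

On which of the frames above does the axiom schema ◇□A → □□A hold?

Frame correspondent (Sahlqvist): ∀x ∀y ∀z ((xRy ∧ xR²z) → ∃w (yRw ∧ z = w)) — i.e. a generalized confluence (Geach) condition.
(F1): satisfies the condition.
(F2): fails — mRm, mR²p but no w with mRw and p=w.
(F3): fails — uRw, uR²y but no t with wRt and y=t.
(F4): fails — uRu, uR²w but no t with uRt and w=t.

(F1)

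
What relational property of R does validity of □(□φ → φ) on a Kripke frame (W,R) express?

Suppose □(□φ→φ) is valid. Take Rxy and set V(φ)={w : Ryw}. Then at y, □φ holds; since □(□φ→φ) at x, □φ→φ at y, so φ at y, i.e. Ryy.
The converse is a direct semantic check.
Frame condition: ∀x ∀y (Rxy → Ryy).

Shift-reflexivity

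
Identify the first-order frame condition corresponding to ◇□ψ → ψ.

This is frame-equivalent to ψ → □◇ψ (substitute ¬ψ for ψ and contrapose).
Suppose ψ→□◇ψ is valid. Take Rxy and set V(ψ)={x}. Then ψ at x, so □◇ψ at x, so ◇ψ at y, so some z with Ryz has ψ; z=x, i.e. Ryx.
The converse is a direct semantic check.
Frame condition: ∀x ∀y (Rxy → Ryx).

Symmetry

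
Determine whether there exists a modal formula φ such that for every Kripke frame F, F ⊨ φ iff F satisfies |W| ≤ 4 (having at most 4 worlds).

Not definable by any modal formula

Modal frame validity is preserved under disjoint unions.
Any modal formula valid on each of 5 disjoint one-world frames is valid on their disjoint union (validity is preserved under disjoint unions). Each one-world frame has |W|=1≤4, but the union has |W|=5.
Hence having at most 4 worlds is not modally definable.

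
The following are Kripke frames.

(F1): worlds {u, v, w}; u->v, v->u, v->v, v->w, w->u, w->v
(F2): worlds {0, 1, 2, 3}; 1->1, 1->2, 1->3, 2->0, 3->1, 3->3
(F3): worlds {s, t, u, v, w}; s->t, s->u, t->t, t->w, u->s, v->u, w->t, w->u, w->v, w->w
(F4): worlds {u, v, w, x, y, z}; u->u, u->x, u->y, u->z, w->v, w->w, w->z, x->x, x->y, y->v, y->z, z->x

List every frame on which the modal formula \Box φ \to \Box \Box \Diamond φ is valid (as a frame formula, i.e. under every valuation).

Frame correspondent (Sahlqvist): \forall x \forall z (x R^2 z \to \exists w (xRw \wedge zRw)) — i.e. a generalized confluence (Geach) condition.
(F1): condition met.
(F2): fails — 1R²0 but no w with 1Rw and 0Rw.
(F3): fails — tR²u but no w* with tRw* and uRw*.
(F4): fails — uR²v but no t with uRt and vRt.
Valid on: (F1).

(F1)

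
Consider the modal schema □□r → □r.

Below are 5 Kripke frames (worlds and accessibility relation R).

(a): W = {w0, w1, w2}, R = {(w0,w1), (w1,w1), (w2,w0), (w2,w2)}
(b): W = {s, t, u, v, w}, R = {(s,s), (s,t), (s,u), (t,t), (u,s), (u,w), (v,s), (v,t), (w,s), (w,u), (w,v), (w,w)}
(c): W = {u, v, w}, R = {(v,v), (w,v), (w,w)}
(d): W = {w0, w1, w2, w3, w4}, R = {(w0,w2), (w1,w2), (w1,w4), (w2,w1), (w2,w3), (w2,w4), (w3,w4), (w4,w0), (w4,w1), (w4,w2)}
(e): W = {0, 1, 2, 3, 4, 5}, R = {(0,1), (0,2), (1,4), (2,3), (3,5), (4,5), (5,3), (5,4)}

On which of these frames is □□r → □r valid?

This is the axiom for density; its first-order frame correspondent is ∀x ∀y (Rxy → ∃z (Rxz ∧ Rzy)).
(a): condition met.
(b): condition met.
(c): condition met.
(d): fails — Rw4w0 but no z with Rw4z and Rzw0.
(e): fails — R02 but no z with R0z and Rz2.

(a), (b), (c)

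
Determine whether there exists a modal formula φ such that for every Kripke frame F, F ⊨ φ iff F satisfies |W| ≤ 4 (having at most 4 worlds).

Any modally definable frame class is closed under disjoint unions.
Any modal formula valid on each of 5 disjoint one-world frames is valid on their disjoint union (validity is preserved under disjoint unions). Each one-world frame has |W|=1≤4, but the union has |W|=5.
So the class is not modally definable.

Not modally definable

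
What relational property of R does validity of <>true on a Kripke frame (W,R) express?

This schema is equivalent to the D axiom □p → ◇p.
It corresponds to seriality: forall x exists y Rxy.

seriality: forall x exists y Rxy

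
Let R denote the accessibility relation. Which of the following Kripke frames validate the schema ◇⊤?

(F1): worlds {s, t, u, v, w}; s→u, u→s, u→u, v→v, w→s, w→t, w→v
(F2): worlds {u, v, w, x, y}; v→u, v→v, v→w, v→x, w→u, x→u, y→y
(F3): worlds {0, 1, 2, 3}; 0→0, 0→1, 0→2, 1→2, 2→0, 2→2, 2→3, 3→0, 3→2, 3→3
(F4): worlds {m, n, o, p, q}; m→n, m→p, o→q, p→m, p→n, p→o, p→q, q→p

(F3)

The schema corresponds to seriality: ∀x ∃y Rxy.
(F1): fails — world t has no successor.
(F2): fails — world u has no successor.
(F3): satisfies the condition.
(F4): fails — world n has no successor.
Valid on: (F3).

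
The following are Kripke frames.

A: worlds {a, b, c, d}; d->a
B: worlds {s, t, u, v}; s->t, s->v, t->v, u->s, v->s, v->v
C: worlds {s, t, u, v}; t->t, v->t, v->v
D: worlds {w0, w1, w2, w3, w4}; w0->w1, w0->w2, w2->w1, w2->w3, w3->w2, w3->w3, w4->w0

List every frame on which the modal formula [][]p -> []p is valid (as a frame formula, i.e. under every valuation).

C

Frame correspondent (Sahlqvist): forall x forall y (Rxy -> exists z (Rxz & Rzy)) — i.e. density.
A: fails — Rda but no z with Rdz and Rza.
B: fails — Rus but no z with Ruz and Rzs.
C: holds.
D: fails — Rw4w0 but no z with Rw4z and Rzw0.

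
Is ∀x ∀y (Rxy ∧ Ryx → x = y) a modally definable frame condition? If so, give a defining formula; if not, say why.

Not modally definable

Modal frame validity is preserved under surjective bounded morphisms.
The 4-cycle (worlds 0,1,2,3 with 0→1→2→3→0) is antisymmetric. Sending even-indexed worlds to s and odd-indexed worlds to t is a surjective bounded morphism onto the two-world frame with s↔t, which is not antisymmetric.
So no modal formula (or set of formulas) defines exactly the antisymmetric frames.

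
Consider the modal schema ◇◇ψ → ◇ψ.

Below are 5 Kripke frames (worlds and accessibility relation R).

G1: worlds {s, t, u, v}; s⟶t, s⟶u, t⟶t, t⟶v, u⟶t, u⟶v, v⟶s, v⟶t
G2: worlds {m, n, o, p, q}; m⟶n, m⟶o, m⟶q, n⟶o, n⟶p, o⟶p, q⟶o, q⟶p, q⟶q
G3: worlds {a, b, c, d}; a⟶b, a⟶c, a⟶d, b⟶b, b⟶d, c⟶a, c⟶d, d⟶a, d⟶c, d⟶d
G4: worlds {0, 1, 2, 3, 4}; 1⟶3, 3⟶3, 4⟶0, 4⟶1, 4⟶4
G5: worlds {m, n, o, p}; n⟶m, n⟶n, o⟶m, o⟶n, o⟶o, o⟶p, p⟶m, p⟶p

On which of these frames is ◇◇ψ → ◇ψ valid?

The schema corresponds to transitivity: ∀x ∀y ∀z (Rxy ∧ Ryz → Rxz).
G1: fails — Ruv and Rvs but not Rus.
G2: fails — Rmo and Rop but not Rmp.
G3: fails — Rcd and Rdc but not Rcc.
G4: fails — R41 and R13 but not R43.
G5: condition met.
Valid on: G5.

G5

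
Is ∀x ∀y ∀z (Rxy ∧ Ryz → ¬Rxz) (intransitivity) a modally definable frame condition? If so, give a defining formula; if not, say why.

Not modally definable

Modal frame validity is preserved under surjective bounded morphisms.
The 3-cycle (worlds a,b,c with a→b→c→a) is intransitive. Mapping every world to a single reflexive point • is a surjective bounded morphism; the reflexive point is not intransitive (R••∧R•• but R••).
Hence intransitivity is not modally definable.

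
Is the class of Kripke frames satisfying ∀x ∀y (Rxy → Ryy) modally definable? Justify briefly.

Yes: it is shift-reflexivity, defined by the T□ schema □(□q → q).
Suppose □(□q→q) is valid. Take Rxy and set V(q)={w : Ryw}. Then at y, □q holds; since □(□q→q) at x, □q→q at y, so q at y, i.e. Ryy.

Yes — defined by □(□q → q)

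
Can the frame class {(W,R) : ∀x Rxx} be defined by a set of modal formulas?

Yes: it is reflexivity, defined by the T schema □p → p.

Yes, by □p → p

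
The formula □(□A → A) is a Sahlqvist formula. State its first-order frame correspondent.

Suppose □(□A→A) is valid. Take Rxy and set V(A)={w : Ryw}. Then at y, □A holds; since □(□A→A) at x, □A→A at y, so A at y, i.e. Ryy.
Conversely, any frame satisfying ∀x ∀y (Rxy → Ryy) validates the schema.
Frame condition: ∀x ∀y (Rxy → Ryy).

Shift-reflexivity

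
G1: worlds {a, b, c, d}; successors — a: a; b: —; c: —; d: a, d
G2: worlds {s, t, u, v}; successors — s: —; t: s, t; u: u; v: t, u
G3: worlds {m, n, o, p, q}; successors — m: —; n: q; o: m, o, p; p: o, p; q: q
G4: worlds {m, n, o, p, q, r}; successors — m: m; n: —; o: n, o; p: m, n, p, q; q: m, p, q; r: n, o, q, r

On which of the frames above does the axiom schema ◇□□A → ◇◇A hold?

The schema corresponds to a generalized confluence (Geach) condition: ∀x ∀y (xRy → ∃w (yR²w ∧ xR²w)).
G1: satisfies the condition.
G2: fails — tRs but no w with sR²w and tR²w.
G3: fails — oRm but no w with mR²w and oR²w.
G4: fails — oRn but no w with nR²w and oR²w.
Valid on: G1.

G1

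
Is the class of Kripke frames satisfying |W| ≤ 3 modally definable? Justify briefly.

Any modally definable frame class is closed under disjoint unions.
Any modal formula valid on each of 4 disjoint one-world frames is valid on their disjoint union (validity is preserved under disjoint unions). Each one-world frame has |W|=1≤3, but the union has |W|=4.
So no modal formula (or set of formulas) defines exactly the |W|≤3 frames.

No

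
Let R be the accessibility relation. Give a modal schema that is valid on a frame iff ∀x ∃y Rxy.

The condition is seriality. The D schema □ψ → ◇ψ defines it.

□ψ → ◇ψ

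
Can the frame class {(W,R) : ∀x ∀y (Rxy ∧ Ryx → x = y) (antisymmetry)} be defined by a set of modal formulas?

If a class were modally definable it would be closed under surjective bounded morphisms (Goldblatt–Thomason).
The 4-cycle (worlds a,b,c,d with a→b→c→d→a) is antisymmetric. Sending even-indexed worlds to s and odd-indexed worlds to t is a surjective bounded morphism onto the two-world frame with s↔t, which is not antisymmetric.
So the class is not modally definable.

Not definable by any modal formula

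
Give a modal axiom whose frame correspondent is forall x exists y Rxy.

A defining formula is □r → ◇r (the D axiom).
Suppose □r→◇r is valid. At any x set V(r)=W. Then □r at x, so ◇r at x, so x has a successor.

□r → ◇r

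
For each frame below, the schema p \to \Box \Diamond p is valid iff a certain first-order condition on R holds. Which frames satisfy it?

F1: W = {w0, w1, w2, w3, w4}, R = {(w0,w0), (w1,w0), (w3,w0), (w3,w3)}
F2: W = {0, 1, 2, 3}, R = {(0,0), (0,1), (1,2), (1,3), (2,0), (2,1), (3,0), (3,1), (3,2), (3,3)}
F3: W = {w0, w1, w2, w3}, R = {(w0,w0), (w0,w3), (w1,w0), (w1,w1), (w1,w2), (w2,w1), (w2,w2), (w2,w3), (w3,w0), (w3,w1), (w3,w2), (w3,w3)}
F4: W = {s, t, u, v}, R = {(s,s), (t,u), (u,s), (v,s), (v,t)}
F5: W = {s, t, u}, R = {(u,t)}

This is the axiom for symmetry; its first-order frame correspondent is \forall x \forall y (Rxy \to Ryx).
F1: fails — Rw1w0 but not Rw0w1.
F2: fails — R32 but not R23.
F3: fails — Rw1w0 but not Rw0w1.
F4: fails — Rus but not Rsu.
F5: fails — Rut but not Rtu.

none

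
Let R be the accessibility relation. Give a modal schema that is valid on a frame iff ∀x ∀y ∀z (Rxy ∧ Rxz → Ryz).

◇q → □◇q

A defining formula is ◇q → □◇q (the 5 axiom).
Suppose ◇q→□◇q is valid. Take Rxy, Rxz and set V(q)={y}. Then ◇q at x, so □◇q at x, so ◇q at z, so some w with Rzw has q; w=y, i.e. Rzy. By symmetry of the argument, Ryz.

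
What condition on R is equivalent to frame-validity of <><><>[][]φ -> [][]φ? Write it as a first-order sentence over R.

forall x forall y forall z ((x R^3 y & x R^2 z) -> exists w (y R^2 w & z = w))

This is a Sahlqvist (Geach-type) schema ◇^3□^2φ → □^2◇^0φ.
Minimal-valuation argument: fix x; take any y with xR^3y and any z with xR^2z. Set V(φ) to the set of worlds R-reachable from y in exactly 2 steps. Then □^2φ holds at y, so the antecedent holds at x; validity forces ◇^0φ at z, giving a w with zR^0w and yR^2w.
First-order correspondent: forall x forall y forall z ((x R^3 y & x R^2 z) -> exists w (y R^2 w & z = w)).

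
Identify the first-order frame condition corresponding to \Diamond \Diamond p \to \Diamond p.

This is frame-equivalent to □p → □□p (substitute ¬p for p and contrapose).
Suppose □p→□□p is valid. Take Rxy, Ryz and set V(p)={w : Rxw}. Then □p at x, so □□p at x, so □p at y, so p at z, i.e. Rxz.
The converse is a direct semantic check.
So the correspondent is transitivity.

transitivity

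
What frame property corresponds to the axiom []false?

□⊥ is valid iff no world has any successor (otherwise □⊥ fails at any world with one).
Conversely, any frame satisfying forall x forall y ~Rxy validates the schema.
So the correspondent is emptiness of R.

emptiness of R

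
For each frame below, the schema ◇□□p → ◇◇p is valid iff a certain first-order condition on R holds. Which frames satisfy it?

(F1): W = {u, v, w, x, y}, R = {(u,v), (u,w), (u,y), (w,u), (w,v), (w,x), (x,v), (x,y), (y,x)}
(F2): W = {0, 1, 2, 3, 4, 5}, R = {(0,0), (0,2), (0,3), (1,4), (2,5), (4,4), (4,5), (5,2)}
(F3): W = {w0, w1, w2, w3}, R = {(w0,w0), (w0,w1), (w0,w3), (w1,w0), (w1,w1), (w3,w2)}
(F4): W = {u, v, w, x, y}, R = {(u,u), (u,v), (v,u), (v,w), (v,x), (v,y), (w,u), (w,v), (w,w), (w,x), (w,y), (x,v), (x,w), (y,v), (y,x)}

(F4)

Frame correspondent (Sahlqvist): ∀x ∀y (xRy → ∃w (yR²w ∧ xR²w)) — i.e. a generalized confluence (Geach) condition.
(F1): fails — uRv but no t with vR²t and uR²t.
(F2): fails — 0R3 but no w with 3R²w and 0R²w.
(F3): fails — w0Rw3 but no w with w3R²w and w0R²w.
(F4): satisfies the condition.
Valid on: (F4).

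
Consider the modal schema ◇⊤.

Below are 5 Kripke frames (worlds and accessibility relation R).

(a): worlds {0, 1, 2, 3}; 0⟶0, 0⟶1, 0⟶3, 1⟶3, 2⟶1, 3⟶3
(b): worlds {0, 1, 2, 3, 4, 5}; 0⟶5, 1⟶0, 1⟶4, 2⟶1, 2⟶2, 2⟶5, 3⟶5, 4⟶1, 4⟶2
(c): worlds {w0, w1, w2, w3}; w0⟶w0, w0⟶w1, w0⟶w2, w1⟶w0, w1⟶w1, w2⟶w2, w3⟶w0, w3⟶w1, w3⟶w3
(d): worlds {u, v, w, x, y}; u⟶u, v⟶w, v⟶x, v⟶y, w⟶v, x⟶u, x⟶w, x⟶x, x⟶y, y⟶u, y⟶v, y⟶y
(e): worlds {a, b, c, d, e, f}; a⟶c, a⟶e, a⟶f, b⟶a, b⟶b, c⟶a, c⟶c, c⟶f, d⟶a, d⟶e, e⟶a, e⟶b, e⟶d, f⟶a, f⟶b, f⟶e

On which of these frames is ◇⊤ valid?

The schema corresponds to seriality: ∀x ∃y Rxy.
(a): holds.
(b): fails — world 5 has no successor.
(c): holds.
(d): holds.
(e): holds.

(a), (c), (d), (e)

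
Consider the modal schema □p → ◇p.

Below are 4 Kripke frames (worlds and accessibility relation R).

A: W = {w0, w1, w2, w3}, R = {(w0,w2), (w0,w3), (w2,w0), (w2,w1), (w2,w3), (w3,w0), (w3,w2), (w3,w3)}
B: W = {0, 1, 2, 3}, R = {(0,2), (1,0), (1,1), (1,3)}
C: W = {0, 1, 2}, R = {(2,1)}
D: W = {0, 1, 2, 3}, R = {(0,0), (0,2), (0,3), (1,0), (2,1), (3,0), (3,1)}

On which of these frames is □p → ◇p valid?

This is the axiom for seriality; its first-order frame correspondent is ∀x ∃y Rxy.
A: fails — world w1 has no successor.
B: fails — world 2 has no successor.
C: fails — world 0 has no successor.
D: holds.

D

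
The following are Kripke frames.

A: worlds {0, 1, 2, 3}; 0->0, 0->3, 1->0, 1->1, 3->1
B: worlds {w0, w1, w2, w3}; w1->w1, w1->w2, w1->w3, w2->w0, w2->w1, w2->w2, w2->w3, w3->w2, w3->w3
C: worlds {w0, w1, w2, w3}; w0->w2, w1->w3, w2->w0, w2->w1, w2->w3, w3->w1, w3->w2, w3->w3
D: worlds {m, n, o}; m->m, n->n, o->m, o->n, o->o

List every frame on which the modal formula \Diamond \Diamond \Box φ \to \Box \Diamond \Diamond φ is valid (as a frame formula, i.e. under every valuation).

The schema corresponds to a generalized confluence (Geach) condition: \forall x \forall y \forall z ((x R^2 y \wedge xRz) \to \exists w (yRw \wedge z R^2 w)).
A: condition met.
B: fails — w1R²w0, w1Rw1 but no w with w0Rw and w1R²w.
C: condition met.
D: fails — oR²m, oRn but no w with mRw and nR²w.
Valid on: A, C.

A, C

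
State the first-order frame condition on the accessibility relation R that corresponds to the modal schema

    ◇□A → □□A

This is a Sahlqvist (Geach-type) schema ◇^1□^1A → □^2◇^0A.
Minimal-valuation argument: fix x; take any y with xR^1y and any z with xR^2z. Set V(A) to the set of worlds R-reachable from y in exactly 1 step. Then □^1A holds at y, so the antecedent holds at x; validity forces ◇^0A at z, giving a w with zR^0w and yR^1w.
First-order correspondent: ∀x ∀y ∀z ((xRy ∧ xR²z) → ∃w (yRw ∧ z = w)).

∀x ∀y ∀z ((xRy ∧ xR²z) → ∃w (yRw ∧ z = w))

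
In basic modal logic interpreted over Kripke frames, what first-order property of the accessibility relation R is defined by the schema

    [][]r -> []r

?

density: forall x forall y (Rxy -> exists z (Rxz & Rzy))

Suppose □□r→□r is valid. Take Rxy and set V(r)={w : xR²w}. Then □□r at x, so □r at x, so r at y, i.e. ∃z(Rxz∧Rzy).
The converse is a direct semantic check.
So the correspondent is density.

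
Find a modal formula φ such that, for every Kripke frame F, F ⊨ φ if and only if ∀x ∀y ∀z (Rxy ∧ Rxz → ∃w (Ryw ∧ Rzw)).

A defining formula is ◇□ψ → □◇ψ (the .2 axiom).
Suppose ◇□ψ→□◇ψ is valid. Take Rxy, Rxz and set V(ψ)={w : Ryw}. Then □ψ at y so ◇□ψ at x, so □◇ψ at x, so ◇ψ at z, giving w with Rzw and Ryw.

◇□ψ → □◇ψ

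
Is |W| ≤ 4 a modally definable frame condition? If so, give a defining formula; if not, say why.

Any modally definable frame class is closed under disjoint unions.
Any modal formula valid on each of 5 disjoint one-world frames is valid on their disjoint union (validity is preserved under disjoint unions). Each one-world frame has |W|=1≤4, but the union has |W|=5.
Hence having at most 4 worlds is not modally definable.

Not definable by any modal formula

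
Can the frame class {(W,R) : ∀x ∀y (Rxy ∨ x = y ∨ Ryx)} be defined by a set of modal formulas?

Not definable by any modal formula

Modal frame validity is preserved under disjoint unions.
Take 2 disjoint single-world reflexive frames: each is trivially connected, but their disjoint union has 2 worlds with no edge between distinct components, so it is not connected.
So no modal formula (or set of formulas) defines exactly the connected frames.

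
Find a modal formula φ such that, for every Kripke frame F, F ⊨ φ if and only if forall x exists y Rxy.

A defining formula is □p → ◇p (the D axiom).
Suppose □p→◇p is valid. At any x set V(p)=W. Then □p at x, so ◇p at x, so x has a successor.

□p → ◇p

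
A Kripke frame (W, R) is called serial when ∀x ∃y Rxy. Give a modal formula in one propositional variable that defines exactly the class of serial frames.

□r → ◇r

The condition is seriality. The D schema □r → ◇r defines it.
Suppose □r→◇r is valid. At any x set V(r)=W. Then □r at x, so ◇r at x, so x has a successor.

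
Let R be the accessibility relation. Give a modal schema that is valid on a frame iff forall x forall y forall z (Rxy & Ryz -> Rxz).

A defining formula is □s → □□s (the 4 axiom).
Suppose □s→□□s is valid. Take Rxy, Ryz and set V(s)={w : Rxw}. Then □s at x, so □□s at x, so □s at y, so s at z, i.e. Rxz.

□s → □□s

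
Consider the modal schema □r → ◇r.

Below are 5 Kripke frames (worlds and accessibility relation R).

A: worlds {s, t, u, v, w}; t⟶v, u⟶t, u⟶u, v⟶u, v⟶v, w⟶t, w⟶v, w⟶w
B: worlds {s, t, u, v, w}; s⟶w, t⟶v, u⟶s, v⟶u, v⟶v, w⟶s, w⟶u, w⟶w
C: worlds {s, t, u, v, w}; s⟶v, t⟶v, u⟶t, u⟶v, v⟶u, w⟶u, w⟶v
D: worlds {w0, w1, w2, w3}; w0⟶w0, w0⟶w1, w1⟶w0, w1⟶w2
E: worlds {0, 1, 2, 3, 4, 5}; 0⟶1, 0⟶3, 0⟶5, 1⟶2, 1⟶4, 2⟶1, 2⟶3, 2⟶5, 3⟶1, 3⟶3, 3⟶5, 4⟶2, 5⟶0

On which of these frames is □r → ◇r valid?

This is the axiom for seriality; its first-order frame correspondent is ∀x ∃y Rxy.
A: fails — world s has no successor.
B: condition met.
C: condition met.
D: fails — world w2 has no successor.
E: condition met.
Valid on: B, C, E.

B, C, E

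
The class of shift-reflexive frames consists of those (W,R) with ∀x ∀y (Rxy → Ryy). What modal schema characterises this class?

This is shift-reflexivity; the standard corresponding axiom is T□: □(□r → r).
Suppose □(□r→r) is valid. Take Rxy and set V(r)={w : Ryw}. Then at y, □r holds; since □(□r→r) at x, □r→r at y, so r at y, i.e. Ryy.

□(□r → r)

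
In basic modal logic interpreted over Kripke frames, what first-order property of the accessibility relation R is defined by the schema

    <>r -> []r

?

partial functionality: forall x forall y forall z (Rxy & Rxz -> y = z)

This schema is the CD axiom.
Its frame correspondent is partial functionality — forall x forall y forall z (Rxy & Rxz -> y = z).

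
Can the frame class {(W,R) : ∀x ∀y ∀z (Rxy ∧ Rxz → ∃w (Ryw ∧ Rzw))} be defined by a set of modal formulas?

This is a Sahlqvist condition; the .2 axiom ◇□r → □◇r defines it.
Suppose ◇□r→□◇r is valid. Take Rxy, Rxz and set V(r)={w : Ryw}. Then □r at y so ◇□r at x, so □◇r at x, so ◇r at z, giving w with Rzw and Ryw.

Yes, by ◇□r → □◇r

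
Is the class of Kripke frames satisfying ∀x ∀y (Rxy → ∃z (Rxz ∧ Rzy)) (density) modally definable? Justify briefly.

Yes, by □□r → □r

The condition is density. A defining modal formula is □□r → □r.
Suppose □□r→□r is valid. Take Rxy and set V(r)={w : xR²w}. Then □□r at x, so □r at x, so r at y, i.e. ∃z(Rxz∧Rzy).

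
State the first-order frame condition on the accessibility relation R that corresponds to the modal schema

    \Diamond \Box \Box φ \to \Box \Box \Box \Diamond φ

This is a Sahlqvist (Geach-type) schema ◇^1□^2φ → □^3◇^1φ.
Minimal-valuation argument: fix x; take any y with xR^1y and any z with xR^3z. Set V(φ) to the set of worlds R-reachable from y in exactly 2 steps. Then □^2φ holds at y, so the antecedent holds at x; validity forces ◇^1φ at z, giving a w with zR^1w and yR^2w.
First-order correspondent: \forall x \forall y \forall z ((xRy \wedge x R^3 z) \to \exists w (y R^2 w \wedge zRw)).

\forall x \forall y \forall z ((xRy \wedge x R^3 z) \to \exists w (y R^2 w \wedge zRw))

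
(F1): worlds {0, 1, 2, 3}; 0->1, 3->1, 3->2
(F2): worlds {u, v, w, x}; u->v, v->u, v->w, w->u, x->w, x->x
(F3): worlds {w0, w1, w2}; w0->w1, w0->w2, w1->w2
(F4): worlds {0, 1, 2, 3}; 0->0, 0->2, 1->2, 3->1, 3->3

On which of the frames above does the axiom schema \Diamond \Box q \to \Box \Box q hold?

The schema corresponds to a generalized confluence (Geach) condition: \forall x \forall y \forall z ((xRy \wedge x R^2 z) \to \exists w (yRw \wedge z = w)).
(F1): holds.
(F2): fails — vRu, vR²u but no t with uRt and u=t.
(F3): fails — w0Rw2, w0R²w2 but no w with w2Rw and w2=w.
(F4): fails — 0R2, 0R²0 but no w with 2Rw and 0=w.
Valid on: (F1).

(F1)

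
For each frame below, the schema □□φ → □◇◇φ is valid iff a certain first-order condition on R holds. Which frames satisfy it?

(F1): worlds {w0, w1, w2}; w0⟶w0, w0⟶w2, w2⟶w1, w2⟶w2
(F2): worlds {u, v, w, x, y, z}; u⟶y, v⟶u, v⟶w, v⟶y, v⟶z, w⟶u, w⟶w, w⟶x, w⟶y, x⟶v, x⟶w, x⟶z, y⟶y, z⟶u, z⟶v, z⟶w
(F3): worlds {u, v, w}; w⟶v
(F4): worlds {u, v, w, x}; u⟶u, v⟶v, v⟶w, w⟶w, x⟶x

This is the axiom for a generalized confluence (Geach) condition; its first-order frame correspondent is ∀x ∀z (xRz → ∃w (xR²w ∧ zR²w)).
(F1): fails — w2Rw1 but no w with w2R²w and w1R²w.
(F2): ✓.
(F3): fails — wRv but no t with wR²t and vR²t.
(F4): ✓.
Valid on: (F2), (F4).

(F2), (F4)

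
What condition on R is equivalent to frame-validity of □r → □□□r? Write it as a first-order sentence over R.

∀x ∀z (xR³z → ∃w (xRw ∧ z = w))

This is a Sahlqvist (Geach-type) schema ◇^0□^1r → □^3◇^0r.
Minimal-valuation argument: fix x; take any y with xR^0y and any z with xR^3z. Set V(r) to the set of worlds R-reachable from y in exactly 1 step. Then □^1r holds at y, so the antecedent holds at x; validity forces ◇^0r at z, giving a w with zR^0w and yR^1w.
First-order correspondent: ∀x ∀z (xR³z → ∃w (xRw ∧ z = w)).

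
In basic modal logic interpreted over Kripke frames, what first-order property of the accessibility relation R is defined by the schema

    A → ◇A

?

reflexivity

Equivalently (dual form): □A → A.
Suppose □A→A is valid. At any x set V(A)={w : Rxw}. Then □A holds at x, so A holds at x, i.e. Rxx.
The converse is a direct semantic check.
Frame condition: ∀x Rxx.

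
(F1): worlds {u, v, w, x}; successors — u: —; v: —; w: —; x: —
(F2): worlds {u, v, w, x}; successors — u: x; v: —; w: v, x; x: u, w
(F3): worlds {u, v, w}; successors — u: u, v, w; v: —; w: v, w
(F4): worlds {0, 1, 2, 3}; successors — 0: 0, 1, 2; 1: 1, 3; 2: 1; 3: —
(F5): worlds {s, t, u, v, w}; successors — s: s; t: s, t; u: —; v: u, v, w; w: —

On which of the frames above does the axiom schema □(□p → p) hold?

The schema corresponds to shift-reflexivity: ∀x ∀y (Rxy → Ryy).
(F1): holds.
(F2): fails — Rxw but not Rww.
(F3): fails — Ruv but not Rvv.
(F4): fails — R02 but not R22.
(F5): fails — Rvw but not Rww.
Valid on: (F1).

(F1)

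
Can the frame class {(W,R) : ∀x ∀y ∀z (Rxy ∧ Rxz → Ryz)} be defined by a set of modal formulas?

Definable; ◇p → □◇p defines it

The condition is the Euclidean property. A defining modal formula is ◇p → □◇p.
Suppose ◇p→□◇p is valid. Take Rxy, Rxz and set V(p)={y}. Then ◇p at x, so □◇p at x, so ◇p at z, so some w with Rzw has p; w=y, i.e. Rzy. By symmetry of the argument, Ryz.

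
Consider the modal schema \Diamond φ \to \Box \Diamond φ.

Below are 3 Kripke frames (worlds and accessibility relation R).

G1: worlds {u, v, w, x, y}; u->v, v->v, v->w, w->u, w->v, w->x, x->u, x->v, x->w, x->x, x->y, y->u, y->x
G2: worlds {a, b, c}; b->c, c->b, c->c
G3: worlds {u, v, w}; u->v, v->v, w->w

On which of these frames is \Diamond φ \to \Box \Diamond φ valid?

G3

Frame correspondent (Sahlqvist): \forall x \forall y \forall z (Rxy \wedge Rxz \to Ryz) — i.e. the Euclidean property.
G1: fails — Rvw and Rvw but not Rww.
G2: fails — Rcb and Rcb but not Rbb.
G3: holds.
Valid on: G3.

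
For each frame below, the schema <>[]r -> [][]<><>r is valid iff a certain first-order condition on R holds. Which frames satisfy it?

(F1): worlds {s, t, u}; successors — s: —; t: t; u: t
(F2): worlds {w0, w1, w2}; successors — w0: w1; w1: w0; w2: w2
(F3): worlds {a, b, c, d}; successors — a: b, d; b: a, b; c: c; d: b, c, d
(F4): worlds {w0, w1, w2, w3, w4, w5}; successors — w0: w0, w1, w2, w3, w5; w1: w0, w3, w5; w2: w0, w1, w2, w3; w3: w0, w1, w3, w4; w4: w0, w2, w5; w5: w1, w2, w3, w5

(F1), (F2), (F4)

The schema corresponds to a generalized confluence (Geach) condition: forall x forall y forall z ((xRy & x R^2 z) -> exists w (yRw & z R^2 w)).
(F1): ✓.
(F2): ✓.
(F3): fails — aRb, aR²c but no w with bRw and cR²w.
(F4): ✓.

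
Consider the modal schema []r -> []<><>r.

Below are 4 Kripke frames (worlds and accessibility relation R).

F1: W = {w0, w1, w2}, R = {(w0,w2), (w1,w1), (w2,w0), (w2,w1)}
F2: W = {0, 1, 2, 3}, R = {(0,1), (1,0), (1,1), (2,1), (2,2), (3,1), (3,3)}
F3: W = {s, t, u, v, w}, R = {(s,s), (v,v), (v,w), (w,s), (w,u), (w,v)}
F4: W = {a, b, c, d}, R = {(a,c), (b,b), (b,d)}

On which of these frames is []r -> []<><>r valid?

F1, F2

The schema corresponds to a generalized confluence (Geach) condition: forall x forall z (xRz -> exists w (xRw & z R^2 w)).
F1: satisfies the condition.
F2: satisfies the condition.
F3: fails — wRu but no w* with wRw* and uR²w*.
F4: fails — aRc but no w with aRw and cR²w.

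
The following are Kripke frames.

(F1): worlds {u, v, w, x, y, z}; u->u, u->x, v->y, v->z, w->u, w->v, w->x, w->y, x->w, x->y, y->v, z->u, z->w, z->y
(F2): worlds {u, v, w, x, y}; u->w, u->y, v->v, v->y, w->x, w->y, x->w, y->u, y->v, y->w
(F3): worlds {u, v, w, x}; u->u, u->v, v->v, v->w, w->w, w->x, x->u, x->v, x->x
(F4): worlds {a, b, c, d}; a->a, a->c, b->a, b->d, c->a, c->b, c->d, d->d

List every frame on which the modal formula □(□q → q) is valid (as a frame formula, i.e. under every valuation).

(F3)

The schema corresponds to shift-reflexivity: ∀x ∀y (Rxy → Ryy).
(F1): fails — Rxw but not Rww.
(F2): fails — Rxw but not Rww.
(F3): satisfies the condition.
(F4): fails — Rcb but not Rbb.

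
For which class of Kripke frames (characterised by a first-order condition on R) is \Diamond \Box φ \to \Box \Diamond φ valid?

convergence: \forall x \forall y \forall z (Rxy \wedge Rxz \to \exists w (Ryw \wedge Rzw))

Suppose ◇□φ→□◇φ is valid. Take Rxy, Rxz and set V(φ)={w : Ryw}. Then □φ at y so ◇□φ at x, so □◇φ at x, so ◇φ at z, giving w with Rzw and Ryw.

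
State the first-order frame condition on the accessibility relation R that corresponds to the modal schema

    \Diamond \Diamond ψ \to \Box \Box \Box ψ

This is a Sahlqvist (Geach-type) schema ◇^2□^0ψ → □^3◇^0ψ.
Minimal-valuation argument: fix x; take any y with xR^2y and any z with xR^3z. Set V(ψ) to the set of worlds R-reachable from y in exactly 0 steps. Then □^0ψ holds at y, so the antecedent holds at x; validity forces ◇^0ψ at z, giving a w with zR^0w and yR^0w.
First-order correspondent: \forall x \forall y \forall z ((x R^2 y \wedge x R^3 z) \to \exists w (y = w \wedge z = w)).

\forall x \forall y \forall z ((x R^2 y \wedge x R^3 z) \to \exists w (y = w \wedge z = w))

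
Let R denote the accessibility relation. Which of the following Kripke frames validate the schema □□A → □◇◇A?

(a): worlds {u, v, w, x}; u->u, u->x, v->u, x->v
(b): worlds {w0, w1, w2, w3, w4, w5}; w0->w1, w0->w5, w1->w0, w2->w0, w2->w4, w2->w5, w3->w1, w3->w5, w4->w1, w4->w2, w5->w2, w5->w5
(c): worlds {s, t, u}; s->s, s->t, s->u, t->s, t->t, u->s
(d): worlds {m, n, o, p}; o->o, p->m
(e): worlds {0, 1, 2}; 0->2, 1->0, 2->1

This is the axiom for a generalized confluence (Geach) condition; its first-order frame correspondent is ∀x ∀z (xRz → ∃w (xR²w ∧ zR²w)).
(a): condition met.
(b): condition met.
(c): condition met.
(d): fails — pRm but no w with pR²w and mR²w.
(e): fails — 0R2 but no w with 0R²w and 2R²w.
Valid on: (a), (b), (c).

(a), (b), (c)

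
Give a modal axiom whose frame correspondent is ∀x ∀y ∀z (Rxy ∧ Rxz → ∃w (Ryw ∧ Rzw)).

◇□r → □◇r

This is convergence; the standard corresponding axiom is .2: ◇□r → □◇r.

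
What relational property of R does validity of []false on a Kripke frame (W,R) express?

Emptiness of R

This is the Ver axiom.
Its frame correspondent is emptiness of R — forall x forall y ~Rxy.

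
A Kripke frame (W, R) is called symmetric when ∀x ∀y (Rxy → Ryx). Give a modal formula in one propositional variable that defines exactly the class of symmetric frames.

p → □◇p

This is symmetry; the standard corresponding axiom is B: p → □◇p.
Suppose p→□◇p is valid. Take Rxy and set V(p)={x}. Then p at x, so □◇p at x, so ◇p at y, so some z with Ryz has p; z=x, i.e. Ryx.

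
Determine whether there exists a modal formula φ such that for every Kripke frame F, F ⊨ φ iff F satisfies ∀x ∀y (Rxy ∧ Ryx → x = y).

Not modally definable

Modal frame validity is preserved under surjective bounded morphisms.
The 8-cycle (worlds w0,w1,w2,w3,w4,w5,w6,w7 with w0→w1→w2→w3→w4→w5→w6→w7→w0) is antisymmetric. Sending even-indexed worlds to s and odd-indexed worlds to t is a surjective bounded morphism onto the two-world frame with s↔t, which is not antisymmetric.
So no modal formula (or set of formulas) defines exactly the antisymmetric frames.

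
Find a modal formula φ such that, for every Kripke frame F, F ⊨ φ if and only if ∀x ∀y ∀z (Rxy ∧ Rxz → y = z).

◇q → □q

This is partial functionality; the standard corresponding axiom is CD: ◇q → □q.
Suppose ◇q→□q is valid. Take Rxy, Rxz and set V(q)={y}. Then ◇q at x, so □q at x, so q at z, i.e. z=y.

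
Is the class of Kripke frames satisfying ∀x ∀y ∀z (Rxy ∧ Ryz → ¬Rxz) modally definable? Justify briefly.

Modal frame validity is preserved under surjective bounded morphisms.
The 3-cycle (worlds w0,w1,w2 with w0→w1→w2→w0) is intransitive. Mapping every world to a single reflexive point • is a surjective bounded morphism; the reflexive point is not intransitive (R••∧R•• but R••).
Hence intransitivity is not modally definable.

No — not modally definable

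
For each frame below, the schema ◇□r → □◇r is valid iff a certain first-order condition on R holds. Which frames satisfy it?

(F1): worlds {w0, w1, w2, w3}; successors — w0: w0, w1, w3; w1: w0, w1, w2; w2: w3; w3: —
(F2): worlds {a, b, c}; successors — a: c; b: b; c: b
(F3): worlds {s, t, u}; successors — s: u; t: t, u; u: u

Frame correspondent (Sahlqvist): ∀x ∀y ∀z (Rxy ∧ Rxz → ∃w (Ryw ∧ Rzw)) — i.e. convergence.
(F1): fails — Rw0w1 and Rw0w3 but w1 and w3 have no common successor.
(F2): ✓.
(F3): ✓.
Valid on: (F2), (F3).

(F2), (F3)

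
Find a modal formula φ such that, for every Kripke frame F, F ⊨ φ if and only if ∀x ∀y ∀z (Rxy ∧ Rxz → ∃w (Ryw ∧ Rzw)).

A defining formula is ◇□p → □◇p (the .2 axiom).

◇□p → □◇p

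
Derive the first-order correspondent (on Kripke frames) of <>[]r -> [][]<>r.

This is a Sahlqvist (Geach-type) schema ◇^1□^1r → □^2◇^1r.
Minimal-valuation argument: fix x; take any y with xR^1y and any z with xR^2z. Set V(r) to the set of worlds R-reachable from y in exactly 1 step. Then □^1r holds at y, so the antecedent holds at x; validity forces ◇^1r at z, giving a w with zR^1w and yR^1w.
First-order correspondent: forall x forall y forall z ((xRy & x R^2 z) -> exists w (yRw & zRw)).

forall x forall y forall z ((xRy & x R^2 z) -> exists w (yRw & zRw))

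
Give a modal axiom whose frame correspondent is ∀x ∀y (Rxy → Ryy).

This is shift-reflexivity; the standard corresponding axiom is T□: □(□q → q).
Suppose □(□q→q) is valid. Take Rxy and set V(q)={w : Ryw}. Then at y, □q holds; since □(□q→q) at x, □q→q at y, so q at y, i.e. Ryy.

□(□q → q)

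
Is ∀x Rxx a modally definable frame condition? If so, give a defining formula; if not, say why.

Definable; □p → p defines it

Yes: it is reflexivity, defined by the T schema □p → p.
Suppose □p→p is valid. At any x set V(p)={w : Rxw}. Then □p holds at x, so p holds at x, i.e. Rxx.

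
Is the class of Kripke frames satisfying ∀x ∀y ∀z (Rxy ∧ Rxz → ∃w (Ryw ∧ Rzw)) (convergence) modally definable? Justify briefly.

Yes — defined by ◇□p → □◇p

The condition is convergence. A defining modal formula is ◇□p → □◇p.
Suppose ◇□p→□◇p is valid. Take Rxy, Rxz and set V(p)={w : Ryw}. Then □p at y so ◇□p at x, so □◇p at x, so ◇p at z, giving w with Rzw and Ryw.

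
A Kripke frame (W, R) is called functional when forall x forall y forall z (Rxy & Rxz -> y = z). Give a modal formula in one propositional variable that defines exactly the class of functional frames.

This is partial functionality; the standard corresponding axiom is CD: ◇r → □r.
Suppose ◇r→□r is valid. Take Rxy, Rxz and set V(r)={y}. Then ◇r at x, so □r at x, so r at z, i.e. z=y.

◇r → □r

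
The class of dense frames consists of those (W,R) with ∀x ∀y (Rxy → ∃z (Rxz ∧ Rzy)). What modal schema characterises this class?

The condition is density. The C4 schema □□p → □p defines it.
Suppose □□p→□p is valid. Take Rxy and set V(p)={w : xR²w}. Then □□p at x, so □p at x, so p at y, i.e. ∃z(Rxz∧Rzy).

□□p → □p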